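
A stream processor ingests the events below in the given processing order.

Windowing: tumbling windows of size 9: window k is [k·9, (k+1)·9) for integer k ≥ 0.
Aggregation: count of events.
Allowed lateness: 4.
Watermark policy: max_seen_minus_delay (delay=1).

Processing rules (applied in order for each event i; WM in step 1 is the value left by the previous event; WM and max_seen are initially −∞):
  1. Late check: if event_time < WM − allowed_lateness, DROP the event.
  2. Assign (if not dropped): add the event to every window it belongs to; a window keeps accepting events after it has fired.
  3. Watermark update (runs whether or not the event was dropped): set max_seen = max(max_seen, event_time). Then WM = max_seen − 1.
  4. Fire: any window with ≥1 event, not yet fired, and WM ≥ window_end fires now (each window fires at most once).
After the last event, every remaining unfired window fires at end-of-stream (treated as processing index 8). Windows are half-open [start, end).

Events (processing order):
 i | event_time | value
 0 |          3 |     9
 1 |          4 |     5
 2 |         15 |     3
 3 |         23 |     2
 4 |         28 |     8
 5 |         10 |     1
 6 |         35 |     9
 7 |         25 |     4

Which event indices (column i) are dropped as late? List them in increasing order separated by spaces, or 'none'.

5 7

i=0 t=3 v=9: → [0,9); WM=2
i=1 t=4 v=5: → [0,9); WM=3
i=2 t=15 v=3: → [9,18); WM=14; [0,9) fires=2
i=3 t=23 v=2: → [18,27); WM=22; [9,18) fires=1
i=4 t=28 v=8: → [27,36); WM=27; [18,27) fires=1
i=5 t=10 v=1: DROP (t<27-4); WM=27
i=6 t=35 v=9: → [27,36); WM=34
i=7 t=25 v=4: DROP (t<34-4); WM=34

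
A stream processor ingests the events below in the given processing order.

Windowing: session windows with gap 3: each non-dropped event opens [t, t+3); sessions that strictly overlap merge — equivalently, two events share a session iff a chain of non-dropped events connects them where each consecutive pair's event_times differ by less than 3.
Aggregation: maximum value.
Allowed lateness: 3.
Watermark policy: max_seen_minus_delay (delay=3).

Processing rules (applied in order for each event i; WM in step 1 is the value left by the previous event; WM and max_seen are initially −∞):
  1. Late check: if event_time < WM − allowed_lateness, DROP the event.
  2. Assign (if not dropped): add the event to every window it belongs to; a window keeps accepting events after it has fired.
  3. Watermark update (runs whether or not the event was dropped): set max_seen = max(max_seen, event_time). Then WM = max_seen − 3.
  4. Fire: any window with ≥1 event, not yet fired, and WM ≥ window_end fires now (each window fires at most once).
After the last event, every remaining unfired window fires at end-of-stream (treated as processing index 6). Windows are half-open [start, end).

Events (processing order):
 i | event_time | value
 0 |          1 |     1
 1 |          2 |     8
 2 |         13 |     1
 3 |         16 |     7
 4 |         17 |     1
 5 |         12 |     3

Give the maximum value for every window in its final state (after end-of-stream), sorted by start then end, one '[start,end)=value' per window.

[1,5)=8 [12,16)=3 [16,20)=7

i=0 t=1 v=1: → [1,4); WM=-2
i=1 t=2 v=8: → [1,5); WM=-1
i=2 t=13 v=1: → [13,16); WM=10
i=3 t=16 v=7: → [16,19); WM=13
i=4 t=17 v=1: → [16,20); WM=14
i=5 t=12 v=3: → [12,16); WM=14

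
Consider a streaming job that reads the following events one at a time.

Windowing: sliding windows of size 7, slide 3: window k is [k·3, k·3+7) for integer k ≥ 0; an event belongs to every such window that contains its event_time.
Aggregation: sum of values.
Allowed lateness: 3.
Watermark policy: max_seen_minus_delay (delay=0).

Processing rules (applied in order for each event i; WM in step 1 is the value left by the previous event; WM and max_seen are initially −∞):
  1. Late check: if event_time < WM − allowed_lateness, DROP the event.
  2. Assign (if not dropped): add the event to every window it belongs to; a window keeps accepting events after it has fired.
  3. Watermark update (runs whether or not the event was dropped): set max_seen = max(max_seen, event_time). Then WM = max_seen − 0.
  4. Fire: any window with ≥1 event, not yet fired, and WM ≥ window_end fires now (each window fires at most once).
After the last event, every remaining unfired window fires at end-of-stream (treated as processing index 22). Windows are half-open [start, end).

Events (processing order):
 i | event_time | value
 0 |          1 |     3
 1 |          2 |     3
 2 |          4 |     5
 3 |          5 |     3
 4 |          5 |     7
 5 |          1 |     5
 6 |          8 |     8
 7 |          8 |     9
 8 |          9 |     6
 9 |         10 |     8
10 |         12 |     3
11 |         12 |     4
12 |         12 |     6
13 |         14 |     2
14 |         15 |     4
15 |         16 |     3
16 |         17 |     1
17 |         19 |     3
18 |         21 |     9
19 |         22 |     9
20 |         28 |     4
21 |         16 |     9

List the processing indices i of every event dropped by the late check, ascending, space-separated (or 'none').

i=0 t=1 v=3: → [0,7); WM=1
i=1 t=2 v=3: → [0,7); WM=2
i=2 t=4 v=5: → [3,10),[0,7); WM=4
i=3 t=5 v=3: → [3,10),[0,7); WM=5
i=4 t=5 v=7: → [3,10),[0,7); WM=5
i=5 t=1 v=5: DROP (t<5-3); WM=5
i=6 t=8 v=8: → [6,13),[3,10); WM=8; [0,7) fires=21
i=7 t=8 v=9: → [6,13),[3,10); WM=8
i=8 t=9 v=6: → [9,16),[6,13),[3,10); WM=9
i=9 t=10 v=8: → [9,16),[6,13); WM=10; [3,10) fires=38
i=10 t=12 v=3: → [12,19),[9,16),[6,13); WM=12
i=11 t=12 v=4: → [12,19),[9,16),[6,13); WM=12
i=12 t=12 v=6: → [12,19),[9,16),[6,13); WM=12
i=13 t=14 v=2: → [12,19),[9,16); WM=14; [6,13) fires=44
i=14 t=15 v=4: → [15,22),[12,19),[9,16); WM=15
i=15 t=16 v=3: → [15,22),[12,19); WM=16; [9,16) fires=33
i=16 t=17 v=1: → [15,22),[12,19); WM=17
i=17 t=19 v=3: → [18,25),[15,22); WM=19; [12,19) fires=23
i=18 t=21 v=9: → [21,28),[18,25),[15,22); WM=21
i=19 t=22 v=9: → [21,28),[18,25); WM=22; [15,22) fires=20
i=20 t=28 v=4: → [27,34),[24,31); WM=28; [18,25) fires=21 [21,28) fires=18
i=21 t=16 v=9: DROP (t<28-3); WM=28

5 21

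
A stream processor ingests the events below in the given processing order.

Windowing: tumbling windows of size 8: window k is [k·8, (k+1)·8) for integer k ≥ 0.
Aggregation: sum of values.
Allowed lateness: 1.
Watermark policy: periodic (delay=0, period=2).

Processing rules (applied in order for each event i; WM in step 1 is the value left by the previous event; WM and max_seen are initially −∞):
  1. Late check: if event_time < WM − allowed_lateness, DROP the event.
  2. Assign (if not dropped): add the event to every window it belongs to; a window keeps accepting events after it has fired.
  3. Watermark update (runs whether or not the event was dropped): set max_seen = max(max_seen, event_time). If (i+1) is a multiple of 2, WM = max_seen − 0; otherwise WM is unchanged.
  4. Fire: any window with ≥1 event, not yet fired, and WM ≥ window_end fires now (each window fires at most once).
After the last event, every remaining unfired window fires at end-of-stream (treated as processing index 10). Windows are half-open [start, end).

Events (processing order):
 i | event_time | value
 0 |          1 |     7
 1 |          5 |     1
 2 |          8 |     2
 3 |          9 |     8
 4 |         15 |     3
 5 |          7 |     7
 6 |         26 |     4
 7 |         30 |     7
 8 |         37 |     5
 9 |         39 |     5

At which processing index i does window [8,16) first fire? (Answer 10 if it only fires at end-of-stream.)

7

i=0 t=1 v=7: → [0,8); WM=−∞
i=1 t=5 v=1: → [0,8); WM=5
i=2 t=8 v=2: → [8,16); WM=5
i=3 t=9 v=8: → [8,16); WM=9; [0,8) fires=8
i=4 t=15 v=3: → [8,16); WM=9
i=5 t=7 v=7: DROP (t<9-1); WM=15
i=6 t=26 v=4: → [24,32); WM=15
i=7 t=30 v=7: → [24,32); WM=30; [8,16) fires=13
i=8 t=37 v=5: → [32,40); WM=30
i=9 t=39 v=5: → [32,40); WM=39; [24,32) fires=11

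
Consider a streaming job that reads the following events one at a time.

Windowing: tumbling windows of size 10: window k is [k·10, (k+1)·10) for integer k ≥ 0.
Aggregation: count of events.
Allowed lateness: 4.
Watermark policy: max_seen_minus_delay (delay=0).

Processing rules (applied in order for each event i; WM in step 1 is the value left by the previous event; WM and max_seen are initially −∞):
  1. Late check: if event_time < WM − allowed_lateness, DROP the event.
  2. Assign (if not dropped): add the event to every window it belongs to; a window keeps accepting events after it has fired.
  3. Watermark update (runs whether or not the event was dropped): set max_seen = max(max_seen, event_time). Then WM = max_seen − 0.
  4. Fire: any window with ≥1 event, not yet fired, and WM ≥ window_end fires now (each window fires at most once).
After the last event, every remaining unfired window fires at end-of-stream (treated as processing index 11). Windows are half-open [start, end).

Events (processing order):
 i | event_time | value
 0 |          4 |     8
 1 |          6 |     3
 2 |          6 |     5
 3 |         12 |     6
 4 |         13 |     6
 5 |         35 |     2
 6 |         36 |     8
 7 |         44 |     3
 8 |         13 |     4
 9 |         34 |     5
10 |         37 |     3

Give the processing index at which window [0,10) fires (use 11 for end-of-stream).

3

i=0 t=4 v=8: → [0,10); WM=4
i=1 t=6 v=3: → [0,10); WM=6
i=2 t=6 v=5: → [0,10); WM=6
i=3 t=12 v=6: → [10,20); WM=12; [0,10) fires=3
i=4 t=13 v=6: → [10,20); WM=13
i=5 t=35 v=2: → [30,40); WM=35; [10,20) fires=2
i=6 t=36 v=8: → [30,40); WM=36
i=7 t=44 v=3: → [40,50); WM=44; [30,40) fires=2
i=8 t=13 v=4: DROP (t<44-4); WM=44
i=9 t=34 v=5: DROP (t<44-4); WM=44
i=10 t=37 v=3: DROP (t<44-4); WM=44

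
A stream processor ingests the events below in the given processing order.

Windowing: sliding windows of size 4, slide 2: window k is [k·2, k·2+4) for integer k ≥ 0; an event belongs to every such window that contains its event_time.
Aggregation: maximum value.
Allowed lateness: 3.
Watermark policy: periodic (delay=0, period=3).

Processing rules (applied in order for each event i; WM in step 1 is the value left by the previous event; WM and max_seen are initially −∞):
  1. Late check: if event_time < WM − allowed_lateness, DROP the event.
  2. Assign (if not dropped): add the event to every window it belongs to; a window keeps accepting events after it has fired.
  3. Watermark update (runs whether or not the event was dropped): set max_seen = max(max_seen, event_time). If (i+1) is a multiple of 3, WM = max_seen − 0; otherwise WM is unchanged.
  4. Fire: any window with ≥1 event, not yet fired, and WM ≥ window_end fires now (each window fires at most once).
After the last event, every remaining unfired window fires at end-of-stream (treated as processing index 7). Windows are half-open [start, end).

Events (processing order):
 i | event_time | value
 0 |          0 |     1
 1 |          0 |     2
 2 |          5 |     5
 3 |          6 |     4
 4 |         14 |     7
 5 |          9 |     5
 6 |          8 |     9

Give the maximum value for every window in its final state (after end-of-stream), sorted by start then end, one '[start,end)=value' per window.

[0,4)=2 [2,6)=5 [4,8)=5 [6,10)=5 [8,12)=5 [12,16)=7 [14,18)=7

i=0 t=0 v=1: → [0,4); WM=−∞
i=1 t=0 v=2: → [0,4); WM=−∞
i=2 t=5 v=5: → [4,8),[2,6); WM=5; [0,4) fires=2
i=3 t=6 v=4: → [6,10),[4,8); WM=5
i=4 t=14 v=7: → [14,18),[12,16); WM=5
i=5 t=9 v=5: → [8,12),[6,10); WM=14; [2,6) fires=5 [4,8) fires=5 [6,10) fires=5 [8,12) fires=5
i=6 t=8 v=9: DROP (t<14-3); WM=14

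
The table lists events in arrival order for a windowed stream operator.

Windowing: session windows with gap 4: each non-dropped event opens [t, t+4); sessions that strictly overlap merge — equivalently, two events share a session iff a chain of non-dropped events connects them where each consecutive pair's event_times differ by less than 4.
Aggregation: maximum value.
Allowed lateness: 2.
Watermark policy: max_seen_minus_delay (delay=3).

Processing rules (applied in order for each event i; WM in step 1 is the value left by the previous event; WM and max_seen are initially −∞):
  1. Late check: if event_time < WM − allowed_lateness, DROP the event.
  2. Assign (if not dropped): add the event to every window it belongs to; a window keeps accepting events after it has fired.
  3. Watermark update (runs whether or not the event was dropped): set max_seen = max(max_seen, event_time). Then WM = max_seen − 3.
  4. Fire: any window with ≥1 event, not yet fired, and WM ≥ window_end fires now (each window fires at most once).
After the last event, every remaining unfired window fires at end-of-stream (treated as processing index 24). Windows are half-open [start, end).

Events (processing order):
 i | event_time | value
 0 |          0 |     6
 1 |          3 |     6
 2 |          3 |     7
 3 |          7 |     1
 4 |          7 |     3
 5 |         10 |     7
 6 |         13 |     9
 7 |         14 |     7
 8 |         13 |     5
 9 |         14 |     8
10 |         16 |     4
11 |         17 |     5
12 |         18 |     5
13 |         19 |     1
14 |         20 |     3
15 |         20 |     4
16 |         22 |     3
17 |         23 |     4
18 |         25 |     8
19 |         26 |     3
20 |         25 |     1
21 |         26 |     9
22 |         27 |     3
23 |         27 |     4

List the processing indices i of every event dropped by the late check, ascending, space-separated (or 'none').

none

i=0 t=0 v=6: → [0,4); WM=-3
i=1 t=3 v=6: → [0,7); WM=0
i=2 t=3 v=7: → [0,7); WM=0
i=3 t=7 v=1: → [7,11); WM=4
i=4 t=7 v=3: → [7,11); WM=4
i=5 t=10 v=7: → [7,14); WM=7
i=6 t=13 v=9: → [7,17); WM=10
i=7 t=14 v=7: → [7,18); WM=11
i=8 t=13 v=5: → [7,18); WM=11
i=9 t=14 v=8: → [7,18); WM=11
i=10 t=16 v=4: → [7,20); WM=13
i=11 t=17 v=5: → [7,21); WM=14
i=12 t=18 v=5: → [7,22); WM=15
i=13 t=19 v=1: → [7,23); WM=16
i=14 t=20 v=3: → [7,24); WM=17
i=15 t=20 v=4: → [7,24); WM=17
i=16 t=22 v=3: → [7,26); WM=19
i=17 t=23 v=4: → [7,27); WM=20
i=18 t=25 v=8: → [7,29); WM=22
i=19 t=26 v=3: → [7,30); WM=23
i=20 t=25 v=1: → [7,30); WM=23
i=21 t=26 v=9: → [7,30); WM=23
i=22 t=27 v=3: → [7,31); WM=24
i=23 t=27 v=4: → [7,31); WM=24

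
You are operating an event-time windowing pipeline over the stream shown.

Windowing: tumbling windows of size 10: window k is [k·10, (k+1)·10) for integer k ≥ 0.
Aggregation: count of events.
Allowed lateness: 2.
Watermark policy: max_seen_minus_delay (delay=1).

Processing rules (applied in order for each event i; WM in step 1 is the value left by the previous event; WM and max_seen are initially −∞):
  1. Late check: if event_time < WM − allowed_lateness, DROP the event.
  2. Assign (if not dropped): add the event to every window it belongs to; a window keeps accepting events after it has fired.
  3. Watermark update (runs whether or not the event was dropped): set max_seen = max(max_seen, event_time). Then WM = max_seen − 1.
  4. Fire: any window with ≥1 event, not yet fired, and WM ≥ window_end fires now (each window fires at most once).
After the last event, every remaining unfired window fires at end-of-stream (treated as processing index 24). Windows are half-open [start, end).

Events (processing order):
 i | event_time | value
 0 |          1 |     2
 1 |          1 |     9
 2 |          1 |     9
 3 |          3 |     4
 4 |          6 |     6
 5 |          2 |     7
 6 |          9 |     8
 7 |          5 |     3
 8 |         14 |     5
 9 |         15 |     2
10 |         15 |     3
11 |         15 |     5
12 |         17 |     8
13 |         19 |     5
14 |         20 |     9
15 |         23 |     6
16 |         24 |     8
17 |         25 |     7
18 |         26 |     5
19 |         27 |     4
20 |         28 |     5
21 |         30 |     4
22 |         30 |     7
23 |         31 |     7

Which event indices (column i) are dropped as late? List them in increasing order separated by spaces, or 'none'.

5 7

i=0 t=1 v=2: → [0,10); WM=0
i=1 t=1 v=9: → [0,10); WM=0
i=2 t=1 v=9: → [0,10); WM=0
i=3 t=3 v=4: → [0,10); WM=2
i=4 t=6 v=6: → [0,10); WM=5
i=5 t=2 v=7: DROP (t<5-2); WM=5
i=6 t=9 v=8: → [0,10); WM=8
i=7 t=5 v=3: DROP (t<8-2); WM=8
i=8 t=14 v=5: → [10,20); WM=13; [0,10) fires=6
i=9 t=15 v=2: → [10,20); WM=14
i=10 t=15 v=3: → [10,20); WM=14
i=11 t=15 v=5: → [10,20); WM=14
i=12 t=17 v=8: → [10,20); WM=16
i=13 t=19 v=5: → [10,20); WM=18
i=14 t=20 v=9: → [20,30); WM=19
i=15 t=23 v=6: → [20,30); WM=22; [10,20) fires=6
i=16 t=24 v=8: → [20,30); WM=23
i=17 t=25 v=7: → [20,30); WM=24
i=18 t=26 v=5: → [20,30); WM=25
i=19 t=27 v=4: → [20,30); WM=26
i=20 t=28 v=5: → [20,30); WM=27
i=21 t=30 v=4: → [30,40); WM=29
i=22 t=30 v=7: → [30,40); WM=29
i=23 t=31 v=7: → [30,40); WM=30; [20,30) fires=7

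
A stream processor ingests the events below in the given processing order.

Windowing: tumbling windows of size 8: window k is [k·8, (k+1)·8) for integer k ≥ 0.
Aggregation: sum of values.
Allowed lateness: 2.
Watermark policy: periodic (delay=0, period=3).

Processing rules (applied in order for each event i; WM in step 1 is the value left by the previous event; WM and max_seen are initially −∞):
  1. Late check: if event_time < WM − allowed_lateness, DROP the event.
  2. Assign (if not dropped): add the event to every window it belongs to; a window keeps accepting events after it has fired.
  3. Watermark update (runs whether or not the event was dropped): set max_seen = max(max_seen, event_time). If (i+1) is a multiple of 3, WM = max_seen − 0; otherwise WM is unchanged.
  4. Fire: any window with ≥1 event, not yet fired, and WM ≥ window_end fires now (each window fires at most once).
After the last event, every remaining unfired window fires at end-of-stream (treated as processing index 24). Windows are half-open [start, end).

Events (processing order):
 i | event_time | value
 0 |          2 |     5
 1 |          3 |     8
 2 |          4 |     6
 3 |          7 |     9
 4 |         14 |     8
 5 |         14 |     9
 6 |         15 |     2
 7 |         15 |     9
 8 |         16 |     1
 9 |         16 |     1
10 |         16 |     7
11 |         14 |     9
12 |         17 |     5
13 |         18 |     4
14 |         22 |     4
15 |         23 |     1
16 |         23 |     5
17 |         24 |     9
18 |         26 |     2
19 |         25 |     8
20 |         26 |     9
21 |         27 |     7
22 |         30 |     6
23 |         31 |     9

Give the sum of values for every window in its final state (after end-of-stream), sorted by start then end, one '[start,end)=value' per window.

i=0 t=2 v=5: → [0,8); WM=−∞
i=1 t=3 v=8: → [0,8); WM=−∞
i=2 t=4 v=6: → [0,8); WM=4
i=3 t=7 v=9: → [0,8); WM=4
i=4 t=14 v=8: → [8,16); WM=4
i=5 t=14 v=9: → [8,16); WM=14; [0,8) fires=28
i=6 t=15 v=2: → [8,16); WM=14
i=7 t=15 v=9: → [8,16); WM=14
i=8 t=16 v=1: → [16,24); WM=16; [8,16) fires=28
i=9 t=16 v=1: → [16,24); WM=16
i=10 t=16 v=7: → [16,24); WM=16
i=11 t=14 v=9: → [8,16); WM=16
i=12 t=17 v=5: → [16,24); WM=16
i=13 t=18 v=4: → [16,24); WM=16
i=14 t=22 v=4: → [16,24); WM=22
i=15 t=23 v=1: → [16,24); WM=22
i=16 t=23 v=5: → [16,24); WM=22
i=17 t=24 v=9: → [24,32); WM=24; [16,24) fires=28
i=18 t=26 v=2: → [24,32); WM=24
i=19 t=25 v=8: → [24,32); WM=24
i=20 t=26 v=9: → [24,32); WM=26
i=21 t=27 v=7: → [24,32); WM=26
i=22 t=30 v=6: → [24,32); WM=26
i=23 t=31 v=9: → [24,32); WM=31

[0,8)=28 [8,16)=37 [16,24)=28 [24,32)=50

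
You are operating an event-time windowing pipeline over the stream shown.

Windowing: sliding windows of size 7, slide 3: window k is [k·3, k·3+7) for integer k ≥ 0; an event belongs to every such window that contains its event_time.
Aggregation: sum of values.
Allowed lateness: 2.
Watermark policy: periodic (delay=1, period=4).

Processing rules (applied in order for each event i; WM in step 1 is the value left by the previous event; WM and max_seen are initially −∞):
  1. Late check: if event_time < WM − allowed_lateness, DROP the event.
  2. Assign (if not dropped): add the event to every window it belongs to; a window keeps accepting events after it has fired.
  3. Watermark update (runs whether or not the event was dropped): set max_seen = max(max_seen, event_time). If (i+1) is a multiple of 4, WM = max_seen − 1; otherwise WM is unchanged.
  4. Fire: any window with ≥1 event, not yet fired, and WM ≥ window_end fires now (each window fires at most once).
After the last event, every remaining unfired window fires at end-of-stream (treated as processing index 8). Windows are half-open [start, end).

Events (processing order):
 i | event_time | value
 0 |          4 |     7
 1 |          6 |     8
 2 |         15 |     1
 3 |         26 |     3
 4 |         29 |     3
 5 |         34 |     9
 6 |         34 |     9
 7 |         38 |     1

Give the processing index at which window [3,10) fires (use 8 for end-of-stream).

3

i=0 t=4 v=7: → [3,10),[0,7); WM=−∞
i=1 t=6 v=8: → [6,13),[3,10),[0,7); WM=−∞
i=2 t=15 v=1: → [15,22),[12,19),[9,16); WM=−∞
i=3 t=26 v=3: → [24,31),[21,28); WM=25; [0,7) fires=15 [3,10) fires=15 [6,13) fires=8 [9,16) fires=1 [12,19) fires=1 [15,22) fires=1
i=4 t=29 v=3: → [27,34),[24,31); WM=25
i=5 t=34 v=9: → [33,40),[30,37); WM=25
i=6 t=34 v=9: → [33,40),[30,37); WM=25
i=7 t=38 v=1: → [36,43),[33,40); WM=37; [21,28) fires=3 [24,31) fires=6 [27,34) fires=3 [30,37) fires=18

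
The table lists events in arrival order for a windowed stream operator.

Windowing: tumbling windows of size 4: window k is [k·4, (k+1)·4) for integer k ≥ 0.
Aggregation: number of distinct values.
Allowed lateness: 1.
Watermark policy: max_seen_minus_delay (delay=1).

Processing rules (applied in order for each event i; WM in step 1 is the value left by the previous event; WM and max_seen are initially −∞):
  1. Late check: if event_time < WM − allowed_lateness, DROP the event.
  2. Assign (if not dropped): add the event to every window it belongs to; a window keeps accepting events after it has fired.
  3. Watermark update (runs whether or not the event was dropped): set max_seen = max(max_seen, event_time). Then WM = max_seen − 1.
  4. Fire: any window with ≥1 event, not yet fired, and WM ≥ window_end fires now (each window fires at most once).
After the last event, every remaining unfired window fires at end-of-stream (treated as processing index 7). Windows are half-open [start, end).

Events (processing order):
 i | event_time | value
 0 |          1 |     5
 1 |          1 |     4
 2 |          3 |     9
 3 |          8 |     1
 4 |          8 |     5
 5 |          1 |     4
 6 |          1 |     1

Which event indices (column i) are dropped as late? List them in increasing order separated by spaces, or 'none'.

i=0 t=1 v=5: → [0,4); WM=0
i=1 t=1 v=4: → [0,4); WM=0
i=2 t=3 v=9: → [0,4); WM=2
i=3 t=8 v=1: → [8,12); WM=7; [0,4) fires=3
i=4 t=8 v=5: → [8,12); WM=7
i=5 t=1 v=4: DROP (t<7-1); WM=7
i=6 t=1 v=1: DROP (t<7-1); WM=7

5 6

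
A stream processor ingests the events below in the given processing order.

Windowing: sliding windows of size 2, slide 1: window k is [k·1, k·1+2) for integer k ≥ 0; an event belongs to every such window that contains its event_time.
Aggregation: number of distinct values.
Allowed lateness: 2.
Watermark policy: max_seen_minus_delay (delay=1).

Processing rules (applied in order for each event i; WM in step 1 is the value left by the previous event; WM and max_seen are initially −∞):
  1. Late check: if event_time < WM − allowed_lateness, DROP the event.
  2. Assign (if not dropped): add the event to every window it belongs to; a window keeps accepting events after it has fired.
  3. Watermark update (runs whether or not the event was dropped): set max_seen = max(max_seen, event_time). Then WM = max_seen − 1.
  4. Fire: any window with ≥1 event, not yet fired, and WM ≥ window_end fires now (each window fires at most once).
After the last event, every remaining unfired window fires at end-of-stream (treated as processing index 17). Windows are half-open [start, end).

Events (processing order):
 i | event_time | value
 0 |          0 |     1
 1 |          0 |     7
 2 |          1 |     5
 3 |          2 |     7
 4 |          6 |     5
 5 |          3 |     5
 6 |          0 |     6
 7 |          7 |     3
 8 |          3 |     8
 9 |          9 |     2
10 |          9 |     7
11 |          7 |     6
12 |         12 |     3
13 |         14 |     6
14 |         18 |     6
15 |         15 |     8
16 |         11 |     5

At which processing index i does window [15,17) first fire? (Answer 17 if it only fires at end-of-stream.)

i=0 t=0 v=1: → [0,2); WM=-1
i=1 t=0 v=7: → [0,2); WM=-1
i=2 t=1 v=5: → [1,3),[0,2); WM=0
i=3 t=2 v=7: → [2,4),[1,3); WM=1
i=4 t=6 v=5: → [6,8),[5,7); WM=5; [0,2) fires=3 [1,3) fires=2 [2,4) fires=1
i=5 t=3 v=5: → [3,5),[2,4); WM=5; [3,5) fires=1
i=6 t=0 v=6: DROP (t<5-2); WM=5
i=7 t=7 v=3: → [7,9),[6,8); WM=6
i=8 t=3 v=8: DROP (t<6-2); WM=6
i=9 t=9 v=2: → [9,11),[8,10); WM=8; [5,7) fires=1 [6,8) fires=2
i=10 t=9 v=7: → [9,11),[8,10); WM=8
i=11 t=7 v=6: → [7,9),[6,8); WM=8
i=12 t=12 v=3: → [12,14),[11,13); WM=11; [7,9) fires=2 [8,10) fires=2 [9,11) fires=2
i=13 t=14 v=6: → [14,16),[13,15); WM=13; [11,13) fires=1
i=14 t=18 v=6: → [18,20),[17,19); WM=17; [12,14) fires=1 [13,15) fires=1 [14,16) fires=1
i=15 t=15 v=8: → [15,17),[14,16); WM=17; [15,17) fires=1
i=16 t=11 v=5: DROP (t<17-2); WM=17

15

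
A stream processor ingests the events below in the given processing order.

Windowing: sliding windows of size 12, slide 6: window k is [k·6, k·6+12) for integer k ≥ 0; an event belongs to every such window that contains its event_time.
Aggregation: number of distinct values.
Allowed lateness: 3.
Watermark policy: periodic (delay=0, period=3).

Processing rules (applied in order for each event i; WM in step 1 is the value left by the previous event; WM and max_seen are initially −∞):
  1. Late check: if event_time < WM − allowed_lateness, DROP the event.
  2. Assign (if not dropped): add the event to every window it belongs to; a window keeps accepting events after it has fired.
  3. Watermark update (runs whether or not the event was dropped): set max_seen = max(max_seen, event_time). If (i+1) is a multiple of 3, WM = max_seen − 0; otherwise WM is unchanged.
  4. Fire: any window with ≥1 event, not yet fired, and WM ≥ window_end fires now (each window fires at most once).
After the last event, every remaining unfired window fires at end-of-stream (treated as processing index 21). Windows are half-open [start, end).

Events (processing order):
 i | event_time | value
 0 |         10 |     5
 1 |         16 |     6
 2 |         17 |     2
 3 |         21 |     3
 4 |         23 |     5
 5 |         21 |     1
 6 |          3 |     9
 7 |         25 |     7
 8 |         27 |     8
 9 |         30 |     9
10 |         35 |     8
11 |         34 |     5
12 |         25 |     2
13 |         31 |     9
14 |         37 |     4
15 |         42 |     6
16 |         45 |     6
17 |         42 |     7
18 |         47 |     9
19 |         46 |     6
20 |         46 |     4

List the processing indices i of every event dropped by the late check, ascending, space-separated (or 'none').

6 12 13

i=0 t=10 v=5: → [6,18),[0,12); WM=−∞
i=1 t=16 v=6: → [12,24),[6,18); WM=−∞
i=2 t=17 v=2: → [12,24),[6,18); WM=17; [0,12) fires=1
i=3 t=21 v=3: → [18,30),[12,24); WM=17
i=4 t=23 v=5: → [18,30),[12,24); WM=17
i=5 t=21 v=1: → [18,30),[12,24); WM=23; [6,18) fires=3
i=6 t=3 v=9: DROP (t<23-3); WM=23
i=7 t=25 v=7: → [24,36),[18,30); WM=23
i=8 t=27 v=8: → [24,36),[18,30); WM=27; [12,24) fires=5
i=9 t=30 v=9: → [30,42),[24,36); WM=27
i=10 t=35 v=8: → [30,42),[24,36); WM=27
i=11 t=34 v=5: → [30,42),[24,36); WM=35; [18,30) fires=5
i=12 t=25 v=2: DROP (t<35-3); WM=35
i=13 t=31 v=9: DROP (t<35-3); WM=35
i=14 t=37 v=4: → [36,48),[30,42); WM=37; [24,36) fires=4
i=15 t=42 v=6: → [42,54),[36,48); WM=37
i=16 t=45 v=6: → [42,54),[36,48); WM=37
i=17 t=42 v=7: → [42,54),[36,48); WM=45; [30,42) fires=4
i=18 t=47 v=9: → [42,54),[36,48); WM=45
i=19 t=46 v=6: → [42,54),[36,48); WM=45
i=20 t=46 v=4: → [42,54),[36,48); WM=47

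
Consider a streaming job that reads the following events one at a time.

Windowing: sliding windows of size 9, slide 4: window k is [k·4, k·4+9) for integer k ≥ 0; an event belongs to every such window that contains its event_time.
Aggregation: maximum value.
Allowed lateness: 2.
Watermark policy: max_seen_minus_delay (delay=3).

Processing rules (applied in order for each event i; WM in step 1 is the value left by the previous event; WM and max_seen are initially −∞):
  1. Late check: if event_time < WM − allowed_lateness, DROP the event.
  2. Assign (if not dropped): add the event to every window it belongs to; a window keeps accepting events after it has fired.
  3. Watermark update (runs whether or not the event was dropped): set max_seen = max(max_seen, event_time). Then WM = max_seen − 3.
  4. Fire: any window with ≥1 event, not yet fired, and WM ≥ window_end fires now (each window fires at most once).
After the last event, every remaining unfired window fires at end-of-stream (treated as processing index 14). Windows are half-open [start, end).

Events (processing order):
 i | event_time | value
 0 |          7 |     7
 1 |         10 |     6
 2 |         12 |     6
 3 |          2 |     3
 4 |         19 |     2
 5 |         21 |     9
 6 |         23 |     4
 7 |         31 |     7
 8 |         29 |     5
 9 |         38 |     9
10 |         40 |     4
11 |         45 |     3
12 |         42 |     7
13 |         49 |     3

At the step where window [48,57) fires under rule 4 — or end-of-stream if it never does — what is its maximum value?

3

i=0 t=7 v=7: → [4,13),[0,9); WM=4
i=1 t=10 v=6: → [8,17),[4,13); WM=7
i=2 t=12 v=6: → [12,21),[8,17),[4,13); WM=9; [0,9) fires=7
i=3 t=2 v=3: DROP (t<9-2); WM=9
i=4 t=19 v=2: → [16,25),[12,21); WM=16; [4,13) fires=7
i=5 t=21 v=9: → [20,29),[16,25); WM=18; [8,17) fires=6
i=6 t=23 v=4: → [20,29),[16,25); WM=20
i=7 t=31 v=7: → [28,37),[24,33); WM=28; [12,21) fires=6 [16,25) fires=9
i=8 t=29 v=5: → [28,37),[24,33); WM=28
i=9 t=38 v=9: → [36,45),[32,41); WM=35; [20,29) fires=9 [24,33) fires=7
i=10 t=40 v=4: → [40,49),[36,45),[32,41); WM=37; [28,37) fires=7
i=11 t=45 v=3: → [44,53),[40,49); WM=42; [32,41) fires=9
i=12 t=42 v=7: → [40,49),[36,45); WM=42
i=13 t=49 v=3: → [48,57),[44,53); WM=46; [36,45) fires=9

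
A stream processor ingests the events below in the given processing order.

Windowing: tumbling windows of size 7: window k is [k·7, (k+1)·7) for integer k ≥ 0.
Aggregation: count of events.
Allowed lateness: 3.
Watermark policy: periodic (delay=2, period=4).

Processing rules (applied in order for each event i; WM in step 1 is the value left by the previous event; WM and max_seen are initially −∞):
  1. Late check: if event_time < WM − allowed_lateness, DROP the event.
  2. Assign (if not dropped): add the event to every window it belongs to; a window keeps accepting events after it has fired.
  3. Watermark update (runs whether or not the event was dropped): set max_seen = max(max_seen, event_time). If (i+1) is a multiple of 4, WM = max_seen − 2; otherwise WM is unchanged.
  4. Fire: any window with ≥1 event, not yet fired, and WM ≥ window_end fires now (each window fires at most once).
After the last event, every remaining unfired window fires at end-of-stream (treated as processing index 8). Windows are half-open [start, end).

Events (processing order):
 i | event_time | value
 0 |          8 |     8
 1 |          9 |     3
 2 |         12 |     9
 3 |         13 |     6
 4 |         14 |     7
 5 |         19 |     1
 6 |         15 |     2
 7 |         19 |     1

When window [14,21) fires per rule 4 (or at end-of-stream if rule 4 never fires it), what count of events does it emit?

4

i=0 t=8 v=8: → [7,14); WM=−∞
i=1 t=9 v=3: → [7,14); WM=−∞
i=2 t=12 v=9: → [7,14); WM=−∞
i=3 t=13 v=6: → [7,14); WM=11
i=4 t=14 v=7: → [14,21); WM=11
i=5 t=19 v=1: → [14,21); WM=11
i=6 t=15 v=2: → [14,21); WM=11
i=7 t=19 v=1: → [14,21); WM=17; [7,14) fires=4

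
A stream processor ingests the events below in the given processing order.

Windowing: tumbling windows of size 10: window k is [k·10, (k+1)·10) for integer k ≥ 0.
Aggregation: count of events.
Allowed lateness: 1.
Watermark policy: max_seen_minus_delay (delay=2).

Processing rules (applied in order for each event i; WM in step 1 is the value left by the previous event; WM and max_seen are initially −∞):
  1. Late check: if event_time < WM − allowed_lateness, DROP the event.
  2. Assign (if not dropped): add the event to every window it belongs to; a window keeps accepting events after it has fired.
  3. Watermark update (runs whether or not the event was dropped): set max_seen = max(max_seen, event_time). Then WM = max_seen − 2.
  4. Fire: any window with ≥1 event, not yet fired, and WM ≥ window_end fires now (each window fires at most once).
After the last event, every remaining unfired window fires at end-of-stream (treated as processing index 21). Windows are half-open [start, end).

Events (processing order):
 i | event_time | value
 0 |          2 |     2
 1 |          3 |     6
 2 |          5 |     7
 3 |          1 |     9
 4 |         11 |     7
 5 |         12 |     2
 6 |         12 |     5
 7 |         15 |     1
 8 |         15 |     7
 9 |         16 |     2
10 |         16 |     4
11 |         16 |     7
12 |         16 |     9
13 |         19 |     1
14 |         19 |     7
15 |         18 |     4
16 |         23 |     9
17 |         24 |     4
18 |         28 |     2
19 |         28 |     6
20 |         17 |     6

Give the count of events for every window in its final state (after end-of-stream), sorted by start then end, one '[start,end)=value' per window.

[0,10)=3 [10,20)=12 [20,30)=4

i=0 t=2 v=2: → [0,10); WM=0
i=1 t=3 v=6: → [0,10); WM=1
i=2 t=5 v=7: → [0,10); WM=3
i=3 t=1 v=9: DROP (t<3-1); WM=3
i=4 t=11 v=7: → [10,20); WM=9
i=5 t=12 v=2: → [10,20); WM=10; [0,10) fires=3
i=6 t=12 v=5: → [10,20); WM=10
i=7 t=15 v=1: → [10,20); WM=13
i=8 t=15 v=7: → [10,20); WM=13
i=9 t=16 v=2: → [10,20); WM=14
i=10 t=16 v=4: → [10,20); WM=14
i=11 t=16 v=7: → [10,20); WM=14
i=12 t=16 v=9: → [10,20); WM=14
i=13 t=19 v=1: → [10,20); WM=17
i=14 t=19 v=7: → [10,20); WM=17
i=15 t=18 v=4: → [10,20); WM=17
i=16 t=23 v=9: → [20,30); WM=21; [10,20) fires=12
i=17 t=24 v=4: → [20,30); WM=22
i=18 t=28 v=2: → [20,30); WM=26
i=19 t=28 v=6: → [20,30); WM=26
i=20 t=17 v=6: DROP (t<26-1); WM=26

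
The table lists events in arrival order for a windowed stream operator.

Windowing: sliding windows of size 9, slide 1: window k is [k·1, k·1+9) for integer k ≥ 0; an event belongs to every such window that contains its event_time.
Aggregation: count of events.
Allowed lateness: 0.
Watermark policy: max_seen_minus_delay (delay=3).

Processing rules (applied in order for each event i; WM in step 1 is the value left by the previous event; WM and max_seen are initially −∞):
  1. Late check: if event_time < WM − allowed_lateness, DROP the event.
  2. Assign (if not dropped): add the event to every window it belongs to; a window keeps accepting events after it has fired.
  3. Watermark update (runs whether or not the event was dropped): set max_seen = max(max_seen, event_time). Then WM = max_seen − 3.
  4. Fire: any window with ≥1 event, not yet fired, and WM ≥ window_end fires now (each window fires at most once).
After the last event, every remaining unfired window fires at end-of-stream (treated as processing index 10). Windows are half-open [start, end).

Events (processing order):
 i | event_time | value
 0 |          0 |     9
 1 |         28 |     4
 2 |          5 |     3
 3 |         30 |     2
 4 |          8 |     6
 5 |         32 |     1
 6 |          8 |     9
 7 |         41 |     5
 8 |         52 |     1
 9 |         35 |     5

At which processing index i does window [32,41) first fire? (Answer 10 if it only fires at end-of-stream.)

8

i=0 t=0 v=9: → [0,9); WM=-3
i=1 t=28 v=4: → [28,37),[27,36),[26,35),[25,34),[24,33),[23,32),[22,31),[21,30),[20,29); WM=25; [0,9) fires=1
i=2 t=5 v=3: DROP (t<25-0); WM=25
i=3 t=30 v=2: → [30,39),[29,38),[28,37),[27,36),[26,35),[25,34),[24,33),[23,32),[22,31); WM=27
i=4 t=8 v=6: DROP (t<27-0); WM=27
i=5 t=32 v=1: → [32,41),[31,40),[30,39),[29,38),[28,37),[27,36),[26,35),[25,34),[24,33); WM=29; [20,29) fires=1
i=6 t=8 v=9: DROP (t<29-0); WM=29
i=7 t=41 v=5: → [41,50),[40,49),[39,48),[38,47),[37,46),[36,45),[35,44),[34,43),[33,42); WM=38; [21,30) fires=1 [22,31) fires=2 [23,32) fires=2 [24,33) fires=3 [25,34) fires=3 [26,35) fires=3 [27,36) fires=3 [28,37) fires=3 [29,38) fires=2
i=8 t=52 v=1: → [52,61),[51,60),[50,59),[49,58),[48,57),[47,56),[46,55),[45,54),[44,53); WM=49; [30,39) fires=2 [31,40) fires=1 [32,41) fires=1 [33,42) fires=1 [34,43) fires=1 [35,44) fires=1 [36,45) fires=1 [37,46) fires=1 [38,47) fires=1 [39,48) fires=1 [40,49) fires=1
i=9 t=35 v=5: DROP (t<49-0); WM=49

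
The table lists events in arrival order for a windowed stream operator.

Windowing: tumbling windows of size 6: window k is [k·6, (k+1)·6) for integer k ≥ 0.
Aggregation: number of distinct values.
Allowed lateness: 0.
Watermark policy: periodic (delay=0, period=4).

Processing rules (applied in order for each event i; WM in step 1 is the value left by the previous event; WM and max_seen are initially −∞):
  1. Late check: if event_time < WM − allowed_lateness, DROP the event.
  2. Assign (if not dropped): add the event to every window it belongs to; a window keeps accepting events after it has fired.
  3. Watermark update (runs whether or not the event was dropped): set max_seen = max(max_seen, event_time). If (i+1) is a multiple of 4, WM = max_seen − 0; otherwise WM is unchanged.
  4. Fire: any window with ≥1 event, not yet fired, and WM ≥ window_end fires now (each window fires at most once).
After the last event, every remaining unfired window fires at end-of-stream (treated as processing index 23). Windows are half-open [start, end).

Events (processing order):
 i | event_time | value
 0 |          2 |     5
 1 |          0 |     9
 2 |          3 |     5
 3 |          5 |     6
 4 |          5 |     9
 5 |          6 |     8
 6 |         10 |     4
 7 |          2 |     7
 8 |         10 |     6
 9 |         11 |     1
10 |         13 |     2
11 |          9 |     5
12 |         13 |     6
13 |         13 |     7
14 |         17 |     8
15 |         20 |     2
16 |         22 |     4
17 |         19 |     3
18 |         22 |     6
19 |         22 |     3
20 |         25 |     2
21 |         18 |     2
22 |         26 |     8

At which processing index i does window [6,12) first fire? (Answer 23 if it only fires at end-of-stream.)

11

i=0 t=2 v=5: → [0,6); WM=−∞
i=1 t=0 v=9: → [0,6); WM=−∞
i=2 t=3 v=5: → [0,6); WM=−∞
i=3 t=5 v=6: → [0,6); WM=5
i=4 t=5 v=9: → [0,6); WM=5
i=5 t=6 v=8: → [6,12); WM=5
i=6 t=10 v=4: → [6,12); WM=5
i=7 t=2 v=7: DROP (t<5-0); WM=10; [0,6) fires=3
i=8 t=10 v=6: → [6,12); WM=10
i=9 t=11 v=1: → [6,12); WM=10
i=10 t=13 v=2: → [12,18); WM=10
i=11 t=9 v=5: DROP (t<10-0); WM=13; [6,12) fires=4
i=12 t=13 v=6: → [12,18); WM=13
i=13 t=13 v=7: → [12,18); WM=13
i=14 t=17 v=8: → [12,18); WM=13
i=15 t=20 v=2: → [18,24); WM=20; [12,18) fires=4
i=16 t=22 v=4: → [18,24); WM=20
i=17 t=19 v=3: DROP (t<20-0); WM=20
i=18 t=22 v=6: → [18,24); WM=20
i=19 t=22 v=3: → [18,24); WM=22
i=20 t=25 v=2: → [24,30); WM=22
i=21 t=18 v=2: DROP (t<22-0); WM=22
i=22 t=26 v=8: → [24,30); WM=22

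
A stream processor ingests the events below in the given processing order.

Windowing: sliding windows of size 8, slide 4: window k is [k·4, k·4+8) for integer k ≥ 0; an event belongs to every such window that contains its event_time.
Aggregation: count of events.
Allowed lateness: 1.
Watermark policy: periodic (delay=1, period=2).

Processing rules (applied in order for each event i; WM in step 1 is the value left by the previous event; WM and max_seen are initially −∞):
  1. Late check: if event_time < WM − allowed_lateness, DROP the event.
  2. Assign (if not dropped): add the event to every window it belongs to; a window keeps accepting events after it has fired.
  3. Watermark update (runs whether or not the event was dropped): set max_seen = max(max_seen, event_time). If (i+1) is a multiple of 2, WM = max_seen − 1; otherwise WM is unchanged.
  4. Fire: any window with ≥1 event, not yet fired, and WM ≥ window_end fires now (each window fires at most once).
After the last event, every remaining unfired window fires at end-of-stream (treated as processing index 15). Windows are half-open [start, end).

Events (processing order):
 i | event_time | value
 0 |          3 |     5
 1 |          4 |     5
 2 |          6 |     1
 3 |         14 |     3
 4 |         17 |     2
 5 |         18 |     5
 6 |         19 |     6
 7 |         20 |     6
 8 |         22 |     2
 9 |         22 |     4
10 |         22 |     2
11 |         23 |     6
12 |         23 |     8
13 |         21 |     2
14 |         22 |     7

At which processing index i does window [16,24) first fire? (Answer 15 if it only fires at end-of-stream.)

i=0 t=3 v=5: → [0,8); WM=−∞
i=1 t=4 v=5: → [4,12),[0,8); WM=3
i=2 t=6 v=1: → [4,12),[0,8); WM=3
i=3 t=14 v=3: → [12,20),[8,16); WM=13; [0,8) fires=3 [4,12) fires=2
i=4 t=17 v=2: → [16,24),[12,20); WM=13
i=5 t=18 v=5: → [16,24),[12,20); WM=17; [8,16) fires=1
i=6 t=19 v=6: → [16,24),[12,20); WM=17
i=7 t=20 v=6: → [20,28),[16,24); WM=19
i=8 t=22 v=2: → [20,28),[16,24); WM=19
i=9 t=22 v=4: → [20,28),[16,24); WM=21; [12,20) fires=4
i=10 t=22 v=2: → [20,28),[16,24); WM=21
i=11 t=23 v=6: → [20,28),[16,24); WM=22
i=12 t=23 v=8: → [20,28),[16,24); WM=22
i=13 t=21 v=2: → [20,28),[16,24); WM=22
i=14 t=22 v=7: → [20,28),[16,24); WM=22

15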